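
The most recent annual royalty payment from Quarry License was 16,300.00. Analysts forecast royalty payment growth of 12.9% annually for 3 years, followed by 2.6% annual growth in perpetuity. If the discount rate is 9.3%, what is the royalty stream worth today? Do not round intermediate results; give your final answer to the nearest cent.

D_1 = 18402.70000
D_2 = 20776.64830
D_3 = 23456.83593
Terminal value at year 3: TV = D_3×(1+g_2)/(r−g_2) = 24066.71366/0.067 = 359204.68157
P_0 = D_1/(1+r)^1 + D_2/(1+r)^2 + D_3/(1+r)^3 + TV/(1+r)^3
    = 16836.87100 + 17391.42485 + 17964.24396 + 275094.24336 = 327286.78316

327286.78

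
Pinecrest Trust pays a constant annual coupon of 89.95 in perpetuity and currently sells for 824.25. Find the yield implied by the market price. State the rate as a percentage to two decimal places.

P = C/r ⇒ r = C/P = 89.95/824.25 = 0.109130

10.91%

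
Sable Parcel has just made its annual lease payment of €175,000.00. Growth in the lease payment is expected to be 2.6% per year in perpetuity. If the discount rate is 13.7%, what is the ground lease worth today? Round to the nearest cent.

D₁ = D₀ × (1 + g) = €175,000.00 × 1.026 = €179,550.0000
Growing perpetuity: P = D₁ / (r − g) = €179,550.0000 / (0.137 − 0.026) = €1,617,567.57

€1617567.57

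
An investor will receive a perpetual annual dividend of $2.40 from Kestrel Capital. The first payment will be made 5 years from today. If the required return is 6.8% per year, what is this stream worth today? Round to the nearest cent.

Value at end of year 4: C / r = $2.40 / 0.068 = $35.2941
Discount to today: PV = $35.2941 / (1 + 0.068)^4 = $35.2941 / 1.301023 = $27.13

$27.13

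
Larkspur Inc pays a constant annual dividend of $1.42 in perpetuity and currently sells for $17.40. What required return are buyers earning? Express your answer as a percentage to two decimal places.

P = C/r ⇒ r = C/P = $1.42/$17.40 = 0.081609

8.16%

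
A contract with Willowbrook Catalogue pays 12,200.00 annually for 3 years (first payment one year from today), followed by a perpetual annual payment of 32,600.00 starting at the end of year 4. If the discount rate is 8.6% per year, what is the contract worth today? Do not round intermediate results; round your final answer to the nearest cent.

PV of 3-year annuity: 12,200.00 × [1 − (1+0.086)^−3] / 0.086 = 31103.28153
Perpetuity value at year 3: 32,600.00 / 0.086 = 379069.76744
PV of perpetuity: 379069.76744 / (1+0.086)^3 = 295957.72008
Total PV = 31103.28153 + 295957.72008 = 327061.00161

327061.00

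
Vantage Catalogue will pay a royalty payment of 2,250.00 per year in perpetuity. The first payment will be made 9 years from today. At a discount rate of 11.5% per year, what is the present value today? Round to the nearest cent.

8190.03

Value at end of year 8: C / r = 2,250.00 / 0.115 = 19,565.2174
Discount to today: PV = 19,565.2174 / (1 + 0.115)^8 = 19,565.2174 / 2.388905 = 8,190.03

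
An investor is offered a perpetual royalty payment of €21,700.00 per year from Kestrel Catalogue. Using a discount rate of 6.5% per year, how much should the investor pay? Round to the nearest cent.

Level perpetuity: PV = C / r = €21,700.00 / 0.065 = €333,846.15

€333846.15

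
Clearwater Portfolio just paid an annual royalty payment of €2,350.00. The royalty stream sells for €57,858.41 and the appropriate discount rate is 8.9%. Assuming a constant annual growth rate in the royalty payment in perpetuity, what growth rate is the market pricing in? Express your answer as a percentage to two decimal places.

4.65%

P = D₀(1+g)/(r−g) ⇒ P(r−g) = D₀(1+g) ⇒ g(P+D₀) = P·r − D₀
g = (P·r − D₀)/(P + D₀) = (€57,858.41×0.089 − €2,350.00) / (€57,858.41 + €2,350.00) = 0.046495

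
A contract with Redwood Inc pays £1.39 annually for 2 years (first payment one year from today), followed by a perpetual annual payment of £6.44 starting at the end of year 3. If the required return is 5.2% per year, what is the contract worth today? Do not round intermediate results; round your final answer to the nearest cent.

PV of 2-year annuity: £1.39 × [1 − (1+0.052)^−2] / 0.052 = 2.57727
Perpetuity value at year 2: £6.44 / 0.052 = 123.84615
PV of perpetuity: 123.84615 / (1+0.052)^2 = 111.90540
Total PV = 2.57727 + 111.90540 = 114.48267

£114.48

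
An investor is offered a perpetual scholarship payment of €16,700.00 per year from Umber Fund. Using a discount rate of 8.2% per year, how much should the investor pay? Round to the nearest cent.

Level perpetuity: PV = C / r = €16,700.00 / 0.082 = €203,658.54

€203658.54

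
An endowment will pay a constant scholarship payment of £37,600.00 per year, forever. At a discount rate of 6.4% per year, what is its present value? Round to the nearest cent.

£587500.00

Level perpetuity: PV = C / r = £37,600.00 / 0.064 = £587,500.00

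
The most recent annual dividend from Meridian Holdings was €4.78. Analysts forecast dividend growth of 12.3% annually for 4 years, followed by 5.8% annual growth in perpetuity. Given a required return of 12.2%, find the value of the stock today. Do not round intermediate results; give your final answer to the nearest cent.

D_1 = 5.36794
D_2 = 6.02820
D_3 = 6.76966
D_4 = 7.60233
Terminal value at year 4: TV = D_4×(1+g_2)/(r−g_2) = 8.04327/0.064 = 125.67608
P_0 = D_1/(1+r)^1 + D_2/(1+r)^2 + D_3/(1+r)^3 + D_4/(1+r)^4 + TV/(1+r)^4
    = 4.78426 + 4.78852 + 4.79279 + 4.79706 + 79.30146 = 98.46410

€98.46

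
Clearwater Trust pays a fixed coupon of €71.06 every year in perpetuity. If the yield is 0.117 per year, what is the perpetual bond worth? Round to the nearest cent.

Level perpetuity: PV = C / r = €71.06 / 0.117 = €607.35

€607.35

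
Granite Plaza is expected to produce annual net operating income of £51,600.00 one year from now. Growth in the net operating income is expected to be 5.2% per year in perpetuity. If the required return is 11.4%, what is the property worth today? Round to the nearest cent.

£832258.06

Growing perpetuity: P = D₁ / (r − g) = £51,600.0000 / (0.114 − 0.052) = £832,258.06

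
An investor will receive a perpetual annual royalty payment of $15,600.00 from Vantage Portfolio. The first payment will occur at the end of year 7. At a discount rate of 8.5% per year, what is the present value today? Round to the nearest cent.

$112493.45

Value at end of year 6: C / r = $15,600.00 / 0.085 = $183,529.4118
Discount to today: PV = $183,529.4118 / (1 + 0.085)^6 = $183,529.4118 / 1.631468 = $112,493.45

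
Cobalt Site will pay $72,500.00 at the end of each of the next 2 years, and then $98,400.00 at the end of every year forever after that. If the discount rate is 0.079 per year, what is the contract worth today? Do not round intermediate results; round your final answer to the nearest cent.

PV of 2-year annuity: $72,500.00 × [1 − (1+0.079)^−2] / 0.079 = 129464.17451
Perpetuity value at year 2: $98,400.00 / 0.079 = 1245569.62025
PV of perpetuity: 1245569.62025 / (1+0.079)^2 = 1069855.48546
Total PV = 129464.17451 + 1069855.48546 = 1199319.65998

$1199319.66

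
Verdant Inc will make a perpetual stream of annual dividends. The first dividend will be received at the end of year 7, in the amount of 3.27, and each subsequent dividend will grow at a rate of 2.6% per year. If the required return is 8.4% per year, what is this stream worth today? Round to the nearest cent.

Value at end of year 6: C₁ / (r − g) = 3.27 / (0.084 − 0.026) = 56.3793
Discount to today: PV = 56.3793 / (1 + 0.084)^6 = 56.3793 / 1.622466 = 34.75

34.75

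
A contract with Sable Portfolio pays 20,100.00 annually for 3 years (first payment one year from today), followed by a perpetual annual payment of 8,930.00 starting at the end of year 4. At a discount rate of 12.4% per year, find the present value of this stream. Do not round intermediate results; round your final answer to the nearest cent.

PV of 3-year annuity: 20,100.00 × [1 − (1+0.124)^−3] / 0.124 = 47946.89964
Perpetuity value at year 3: 8,930.00 / 0.124 = 72016.12903
PV of perpetuity: 72016.12903 / (1+0.124)^3 = 50714.34725
Total PV = 47946.89964 + 50714.34725 = 98661.24689

98661.25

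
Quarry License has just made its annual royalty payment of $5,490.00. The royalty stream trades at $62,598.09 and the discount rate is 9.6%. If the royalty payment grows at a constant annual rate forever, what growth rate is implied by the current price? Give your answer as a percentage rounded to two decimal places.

P = D₀(1+g)/(r−g) ⇒ P(r−g) = D₀(1+g) ⇒ g(P+D₀) = P·r − D₀
g = (P·r − D₀)/(P + D₀) = ($62,598.09×0.096 − $5,490.00) / ($62,598.09 + $5,490.00) = 0.007629

0.76%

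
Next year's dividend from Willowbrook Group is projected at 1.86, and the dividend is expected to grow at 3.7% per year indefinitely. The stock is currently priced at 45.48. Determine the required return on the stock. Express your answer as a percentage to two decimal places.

P = D₁/(r − g) ⇒ r = D₁/P + g = 1.8600/45.48 + 0.037 = 0.040897 + 0.037 = 0.077897

7.79%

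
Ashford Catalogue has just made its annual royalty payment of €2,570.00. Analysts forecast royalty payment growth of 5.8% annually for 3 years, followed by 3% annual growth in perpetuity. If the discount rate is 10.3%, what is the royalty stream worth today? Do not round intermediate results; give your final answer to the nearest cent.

€39099.90

D_1 = 2719.06000
D_2 = 2876.76548
D_3 = 3043.61788
Terminal value at year 3: TV = D_3×(1+g_2)/(r−g_2) = 3134.92641/0.073 = 42944.19745
P_0 = D_1/(1+r)^1 + D_2/(1+r)^2 + D_3/(1+r)^3 + TV/(1+r)^3
    = 2465.14959 + 2364.57685 + 2268.10726 + 32002.06137 = 39099.89507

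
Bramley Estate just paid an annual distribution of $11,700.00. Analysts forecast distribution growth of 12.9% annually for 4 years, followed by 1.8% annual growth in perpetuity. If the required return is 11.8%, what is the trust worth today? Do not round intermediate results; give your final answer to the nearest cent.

D_1 = 13209.30000
D_2 = 14913.29970
D_3 = 16837.11536
D_4 = 19009.10324
Terminal value at year 4: TV = D_4×(1+g_2)/(r−g_2) = 19351.26710/0.1 = 193512.67101
P_0 = D_1/(1+r)^1 + D_2/(1+r)^2 + D_3/(1+r)^3 + D_4/(1+r)^4 + TV/(1+r)^4
    = 11815.11628 + 11931.36519 + 12048.75787 + 12167.30557 + 123863.17075 = 171825.71566

$171825.72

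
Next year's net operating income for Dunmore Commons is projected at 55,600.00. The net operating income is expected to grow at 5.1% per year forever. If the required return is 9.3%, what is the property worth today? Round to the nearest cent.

1323809.52

Growing perpetuity: P = D₁ / (r − g) = 55,600.0000 / (0.093 − 0.051) = 1,323,809.52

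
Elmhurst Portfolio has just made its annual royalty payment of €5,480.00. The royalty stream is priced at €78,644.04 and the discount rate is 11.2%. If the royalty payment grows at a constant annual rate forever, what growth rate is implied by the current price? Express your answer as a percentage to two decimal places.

3.96%

P = D₀(1+g)/(r−g) ⇒ P(r−g) = D₀(1+g) ⇒ g(P+D₀) = P·r − D₀
g = (P·r − D₀)/(P + D₀) = (€78,644.04×0.112 − €5,480.00) / (€78,644.04 + €5,480.00) = 0.039562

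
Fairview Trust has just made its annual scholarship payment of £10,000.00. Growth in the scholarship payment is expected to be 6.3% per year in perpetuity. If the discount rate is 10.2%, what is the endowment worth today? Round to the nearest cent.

D₁ = D₀ × (1 + g) = £10,000.00 × 1.063 = £10,630.0000
Growing perpetuity: P = D₁ / (r − g) = £10,630.0000 / (0.102 − 0.063) = £272,564.10

£272564.10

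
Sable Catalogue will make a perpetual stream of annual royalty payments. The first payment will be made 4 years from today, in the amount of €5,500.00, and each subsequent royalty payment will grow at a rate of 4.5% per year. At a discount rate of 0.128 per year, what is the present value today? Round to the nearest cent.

€46169.73

Value at end of year 3: C₁ / (r − g) = €5,500.00 / (0.128 − 0.045) = €66,265.0602
Discount to today: PV = €66,265.0602 / (1 + 0.128)^3 = €66,265.0602 / 1.435249 = €46,169.73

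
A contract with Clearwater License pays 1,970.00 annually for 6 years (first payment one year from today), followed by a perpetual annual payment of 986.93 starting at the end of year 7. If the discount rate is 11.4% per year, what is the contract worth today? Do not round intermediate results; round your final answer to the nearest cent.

PV of 6-year annuity: 1,970.00 × [1 − (1+0.114)^−6] / 0.114 = 8238.99891
Perpetuity value at year 6: 986.93 / 0.114 = 8657.28070
PV of perpetuity: 8657.28070 / (1+0.114)^6 = 4529.70954
Total PV = 8238.99891 + 4529.70954 = 12768.70845

12768.71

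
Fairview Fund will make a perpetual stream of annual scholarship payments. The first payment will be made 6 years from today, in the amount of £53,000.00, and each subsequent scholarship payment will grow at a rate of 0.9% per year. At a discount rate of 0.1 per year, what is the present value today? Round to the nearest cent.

£361635.50

Value at end of year 5: C₁ / (r − g) = £53,000.00 / (0.1 − 0.009) = £582,417.5824
Discount to today: PV = £582,417.5824 / (1 + 0.1)^5 = £582,417.5824 / 1.610510 = £361,635.50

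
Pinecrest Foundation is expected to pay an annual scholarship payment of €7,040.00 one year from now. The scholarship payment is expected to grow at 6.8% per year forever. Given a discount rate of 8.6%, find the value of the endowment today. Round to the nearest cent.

Growing perpetuity: P = D₁ / (r − g) = €7,040.0000 / (0.086 − 0.068) = €391,111.11

€391111.11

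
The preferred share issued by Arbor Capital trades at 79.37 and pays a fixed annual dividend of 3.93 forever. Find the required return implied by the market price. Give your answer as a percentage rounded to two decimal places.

P = C/r ⇒ r = C/P = 3.93/79.37 = 0.049515

4.95%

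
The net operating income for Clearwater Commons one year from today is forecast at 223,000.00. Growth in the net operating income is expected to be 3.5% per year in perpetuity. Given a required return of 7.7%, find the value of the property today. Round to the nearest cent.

5309523.81

Growing perpetuity: P = D₁ / (r − g) = 223,000.0000 / (0.077 − 0.035) = 5,309,523.81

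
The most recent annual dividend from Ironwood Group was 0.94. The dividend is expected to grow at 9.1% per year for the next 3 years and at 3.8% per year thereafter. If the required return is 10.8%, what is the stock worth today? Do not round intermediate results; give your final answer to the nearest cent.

16.04

D_1 = 1.02554
D_2 = 1.11886
D_3 = 1.22068
Terminal value at year 3: TV = D_3×(1+g_2)/(r−g_2) = 1.26707/0.07 = 18.10095
P_0 = D_1/(1+r)^1 + D_2/(1+r)^2 + D_3/(1+r)^3 + TV/(1+r)^3
    = 0.92558 + 0.91138 + 0.89739 + 13.30706 = 16.04141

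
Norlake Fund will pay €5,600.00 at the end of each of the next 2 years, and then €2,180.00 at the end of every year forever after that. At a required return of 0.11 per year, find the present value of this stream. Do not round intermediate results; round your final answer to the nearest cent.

€25675.01

PV of 2-year annuity: €5,600.00 × [1 − (1+0.11)^−2] / 0.11 = 9590.13067
Perpetuity value at year 2: €2,180.00 / 0.11 = 19818.18182
PV of perpetuity: 19818.18182 / (1+0.11)^2 = 16084.88095
Total PV = 9590.13067 + 16084.88095 = 25675.01162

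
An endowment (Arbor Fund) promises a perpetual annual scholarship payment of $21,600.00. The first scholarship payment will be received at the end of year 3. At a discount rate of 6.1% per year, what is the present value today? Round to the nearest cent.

$314552.51

Value at end of year 2: C / r = $21,600.00 / 0.061 = $354,098.3607
Discount to today: PV = $354,098.3607 / (1 + 0.061)^2 = $354,098.3607 / 1.125721 = $314,552.51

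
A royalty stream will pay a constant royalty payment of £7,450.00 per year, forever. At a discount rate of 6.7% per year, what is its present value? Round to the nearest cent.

£111194.03

Level perpetuity: PV = C / r = £7,450.00 / 0.067 = £111,194.03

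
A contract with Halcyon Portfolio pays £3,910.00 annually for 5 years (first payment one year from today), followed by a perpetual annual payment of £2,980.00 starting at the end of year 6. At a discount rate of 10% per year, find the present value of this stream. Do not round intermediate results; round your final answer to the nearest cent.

PV of 5-year annuity: £3,910.00 × [1 − (1+0.1)^−5] / 0.1 = 14821.97627
Perpetuity value at year 5: £2,980.00 / 0.1 = 29800.00000
PV of perpetuity: 29800.00000 / (1+0.1)^5 = 18503.45543
Total PV = 14821.97627 + 18503.45543 = 33325.43170

£33325.43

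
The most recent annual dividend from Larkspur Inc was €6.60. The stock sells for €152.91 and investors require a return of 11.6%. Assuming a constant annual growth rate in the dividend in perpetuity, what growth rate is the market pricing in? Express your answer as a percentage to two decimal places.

P = D₀(1+g)/(r−g) ⇒ P(r−g) = D₀(1+g) ⇒ g(P+D₀) = P·r − D₀
g = (P·r − D₀)/(P + D₀) = (€152.91×0.116 − €6.60) / (€152.91 + €6.60) = 0.069824

6.98%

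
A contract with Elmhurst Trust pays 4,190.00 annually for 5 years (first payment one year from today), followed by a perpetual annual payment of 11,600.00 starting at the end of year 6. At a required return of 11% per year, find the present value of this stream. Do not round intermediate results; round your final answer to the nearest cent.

PV of 5-year annuity: 4,190.00 × [1 − (1+0.11)^−5] / 0.11 = 15485.80850
Perpetuity value at year 5: 11,600.00 / 0.11 = 105454.54545
PV of perpetuity: 105454.54545 / (1+0.11)^5 = 62582.14005
Total PV = 15485.80850 + 62582.14005 = 78067.94855

78067.95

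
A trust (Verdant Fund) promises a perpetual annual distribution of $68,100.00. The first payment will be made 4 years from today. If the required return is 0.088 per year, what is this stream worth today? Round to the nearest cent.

$600866.17

Value at end of year 3: C / r = $68,100.00 / 0.088 = $773,863.6364
Discount to today: PV = $773,863.6364 / (1 + 0.088)^3 = $773,863.6364 / 1.287913 = $600,866.17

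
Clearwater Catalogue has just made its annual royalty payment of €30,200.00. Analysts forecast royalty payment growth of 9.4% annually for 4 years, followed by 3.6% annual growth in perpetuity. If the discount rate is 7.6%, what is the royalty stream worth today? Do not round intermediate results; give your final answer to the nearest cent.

D_1 = 33038.80000
D_2 = 36144.44720
D_3 = 39542.02524
D_4 = 43258.97561
Terminal value at year 4: TV = D_4×(1+g_2)/(r−g_2) = 44816.29873/0.04 = 1120407.46827
P_0 = D_1/(1+r)^1 + D_2/(1+r)^2 + D_3/(1+r)^3 + D_4/(1+r)^4 + TV/(1+r)^4
    = 30705.20446 + 31218.86030 + 31741.10889 + 32272.09398 + 835847.23416 = 961784.50179

€961784.50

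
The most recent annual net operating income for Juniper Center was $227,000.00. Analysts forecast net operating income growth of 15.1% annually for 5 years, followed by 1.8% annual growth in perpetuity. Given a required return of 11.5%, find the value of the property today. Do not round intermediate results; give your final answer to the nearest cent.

D_1 = 261277.00000
D_2 = 300729.82700
D_3 = 346140.03088
D_4 = 398407.17554
D_5 = 458566.65905
Terminal value at year 5: TV = D_5×(1+g_2)/(r−g_2) = 466820.85891/0.097 = 4812586.17432
P_0 = D_1/(1+r)^1 + D_2/(1+r)^2 + D_3/(1+r)^3 + D_4/(1+r)^4 + D_5/(1+r)^5 + TV/(1+r)^5
    = 234329.14798 + 241894.93213 + 249704.99272 + 257767.21670 + 266089.74567 + 2792570.73292 = 4042356.76813

$4042356.77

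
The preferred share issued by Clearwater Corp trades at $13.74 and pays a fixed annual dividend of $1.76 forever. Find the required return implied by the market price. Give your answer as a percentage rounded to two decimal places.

P = C/r ⇒ r = C/P = $1.76/$13.74 = 0.128093

12.81%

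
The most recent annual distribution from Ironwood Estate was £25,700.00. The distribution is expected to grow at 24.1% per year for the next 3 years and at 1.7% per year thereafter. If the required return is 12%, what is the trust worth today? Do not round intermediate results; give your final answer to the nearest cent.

£440197.20

D_1 = 31893.70000
D_2 = 39580.08170
D_3 = 49118.88139
Terminal value at year 3: TV = D_3×(1+g_2)/(r−g_2) = 49953.90237/0.103 = 484989.34343
P_0 = D_1/(1+r)^1 + D_2/(1+r)^2 + D_3/(1+r)^3 + TV/(1+r)^3
    = 28476.51786 + 31552.99880 + 34961.84957 + 345205.83505 = 440197.20128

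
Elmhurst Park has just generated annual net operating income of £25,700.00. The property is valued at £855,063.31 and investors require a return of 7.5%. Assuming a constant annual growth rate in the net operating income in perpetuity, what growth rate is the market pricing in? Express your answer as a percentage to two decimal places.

P = D₀(1+g)/(r−g) ⇒ P(r−g) = D₀(1+g) ⇒ g(P+D₀) = P·r − D₀
g = (P·r − D₀)/(P + D₀) = (£855,063.31×0.075 − £25,700.00) / (£855,063.31 + £25,700.00) = 0.043632

4.36%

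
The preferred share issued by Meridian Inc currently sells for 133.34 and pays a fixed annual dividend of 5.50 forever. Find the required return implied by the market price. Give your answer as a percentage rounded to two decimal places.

4.12%

P = C/r ⇒ r = C/P = 5.50/133.34 = 0.041248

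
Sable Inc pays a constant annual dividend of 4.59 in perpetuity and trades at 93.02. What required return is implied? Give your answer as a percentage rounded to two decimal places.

4.93%

P = C/r ⇒ r = C/P = 4.59/93.02 = 0.049344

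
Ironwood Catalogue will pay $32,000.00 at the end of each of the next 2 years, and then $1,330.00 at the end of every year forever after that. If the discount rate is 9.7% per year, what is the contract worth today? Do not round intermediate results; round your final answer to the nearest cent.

$67155.34

PV of 2-year annuity: $32,000.00 × [1 − (1+0.097)^−2] / 0.097 = 55761.59061
Perpetuity value at year 2: $1,330.00 / 0.097 = 13711.34021
PV of perpetuity: 13711.34021 / (1+0.097)^2 = 11393.74910
Total PV = 55761.59061 + 11393.74910 = 67155.33971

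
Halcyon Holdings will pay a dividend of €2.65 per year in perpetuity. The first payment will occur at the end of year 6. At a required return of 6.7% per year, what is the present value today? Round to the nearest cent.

Value at end of year 5: C / r = €2.65 / 0.067 = €39.5522
Discount to today: PV = €39.5522 / (1 + 0.067)^5 = €39.5522 / 1.383000 = €28.60

€28.60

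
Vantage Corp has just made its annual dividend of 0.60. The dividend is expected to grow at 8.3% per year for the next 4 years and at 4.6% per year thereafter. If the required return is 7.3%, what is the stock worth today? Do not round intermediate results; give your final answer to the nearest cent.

D_1 = 0.64980
D_2 = 0.70373
D_3 = 0.76214
D_4 = 0.82540
Terminal value at year 4: TV = D_4×(1+g_2)/(r−g_2) = 0.86337/0.027 = 31.97665
P_0 = D_1/(1+r)^1 + D_2/(1+r)^2 + D_3/(1+r)^3 + D_4/(1+r)^4 + TV/(1+r)^4
    = 0.60559 + 0.61124 + 0.61693 + 0.62268 + 24.12316 = 26.57960

26.58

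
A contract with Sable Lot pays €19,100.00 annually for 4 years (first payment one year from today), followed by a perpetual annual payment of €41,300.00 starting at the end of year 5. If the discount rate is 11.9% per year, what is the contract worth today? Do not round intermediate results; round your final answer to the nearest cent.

PV of 4-year annuity: €19,100.00 × [1 − (1+0.119)^−4] / 0.119 = 58135.76766
Perpetuity value at year 4: €41,300.00 / 0.119 = 347058.82353
PV of perpetuity: 347058.82353 / (1+0.119)^4 = 221351.64006
Total PV = 58135.76766 + 221351.64006 = 279487.40772

€279487.41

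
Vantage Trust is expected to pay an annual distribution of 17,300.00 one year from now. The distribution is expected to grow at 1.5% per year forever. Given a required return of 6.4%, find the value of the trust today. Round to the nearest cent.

Growing perpetuity: P = D₁ / (r − g) = 17,300.0000 / (0.064 − 0.015) = 353,061.22

353061.22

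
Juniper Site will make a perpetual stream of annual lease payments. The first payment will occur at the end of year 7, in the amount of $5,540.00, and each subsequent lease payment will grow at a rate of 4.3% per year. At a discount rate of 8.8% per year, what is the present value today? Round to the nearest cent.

Value at end of year 6: C₁ / (r − g) = $5,540.00 / (0.088 − 0.043) = $123,111.1111
Discount to today: PV = $123,111.1111 / (1 + 0.088)^6 = $123,111.1111 / 1.658721 = $74,220.50

$74220.50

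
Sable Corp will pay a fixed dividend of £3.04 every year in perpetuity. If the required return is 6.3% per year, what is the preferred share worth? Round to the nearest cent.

£48.25

Level perpetuity: PV = C / r = £3.04 / 0.063 = £48.25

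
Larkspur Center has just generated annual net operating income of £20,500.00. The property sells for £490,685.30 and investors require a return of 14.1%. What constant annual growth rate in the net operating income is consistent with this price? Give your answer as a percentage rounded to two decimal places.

P = D₀(1+g)/(r−g) ⇒ P(r−g) = D₀(1+g) ⇒ g(P+D₀) = P·r − D₀
g = (P·r − D₀)/(P + D₀) = (£490,685.30×0.141 − £20,500.00) / (£490,685.30 + £20,500.00) = 0.095243

9.52%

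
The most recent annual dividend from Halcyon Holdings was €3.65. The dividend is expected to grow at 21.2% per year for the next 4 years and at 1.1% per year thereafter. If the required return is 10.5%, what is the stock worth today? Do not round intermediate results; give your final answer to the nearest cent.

€75.31

D_1 = 4.42380
D_2 = 5.36165
D_3 = 6.49831
D_4 = 7.87596
Terminal value at year 4: TV = D_4×(1+g_2)/(r−g_2) = 7.96259/0.094 = 84.70843
P_0 = D_1/(1+r)^1 + D_2/(1+r)^2 + D_3/(1+r)^3 + D_4/(1+r)^4 + TV/(1+r)^4
    = 4.00344 + 4.39110 + 4.81630 + 5.28268 + 56.81690 = 75.31042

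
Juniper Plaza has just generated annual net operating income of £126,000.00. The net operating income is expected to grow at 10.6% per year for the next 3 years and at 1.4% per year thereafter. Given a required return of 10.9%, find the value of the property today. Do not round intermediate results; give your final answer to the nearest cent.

D_1 = 139356.00000
D_2 = 154127.73600
D_3 = 170465.27602
Terminal value at year 3: TV = D_3×(1+g_2)/(r−g_2) = 172851.78988/0.095 = 1819492.52505
P_0 = D_1/(1+r)^1 + D_2/(1+r)^2 + D_3/(1+r)^3 + TV/(1+r)^3
    = 125659.15239 + 125319.22682 + 124980.22080 + 1333999.40933 = 1709958.00934

£1709958.01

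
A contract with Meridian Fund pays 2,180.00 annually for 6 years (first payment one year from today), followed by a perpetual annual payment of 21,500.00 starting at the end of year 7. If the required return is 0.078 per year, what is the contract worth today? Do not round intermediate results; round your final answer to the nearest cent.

PV of 6-year annuity: 2,180.00 × [1 − (1+0.078)^−6] / 0.078 = 10139.31641
Perpetuity value at year 6: 21,500.00 / 0.078 = 275641.02564
PV of perpetuity: 275641.02564 / (1+0.078)^6 = 175643.18031
Total PV = 10139.31641 + 175643.18031 = 185782.49672

185782.50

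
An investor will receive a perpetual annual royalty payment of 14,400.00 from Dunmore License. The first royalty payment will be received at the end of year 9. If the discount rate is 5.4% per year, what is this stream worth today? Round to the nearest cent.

175082.95

Value at end of year 8: C / r = 14,400.00 / 0.054 = 266,666.6667
Discount to today: PV = 266,666.6667 / (1 + 0.054)^8 = 266,666.6667 / 1.523088 = 175,082.95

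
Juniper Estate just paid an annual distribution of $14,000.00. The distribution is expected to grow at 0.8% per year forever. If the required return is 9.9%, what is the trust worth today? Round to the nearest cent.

$155076.92

D₁ = D₀ × (1 + g) = $14,000.00 × 1.008 = $14,112.0000
Growing perpetuity: P = D₁ / (r − g) = $14,112.0000 / (0.099 − 0.008) = $155,076.92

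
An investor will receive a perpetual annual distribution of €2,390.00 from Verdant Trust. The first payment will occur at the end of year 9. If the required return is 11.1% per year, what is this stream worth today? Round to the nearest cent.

€9276.04

Value at end of year 8: C / r = €2,390.00 / 0.111 = €21,531.5315
Discount to today: PV = €21,531.5315 / (1 + 0.111)^8 = €21,531.5315 / 2.321200 = €9,276.04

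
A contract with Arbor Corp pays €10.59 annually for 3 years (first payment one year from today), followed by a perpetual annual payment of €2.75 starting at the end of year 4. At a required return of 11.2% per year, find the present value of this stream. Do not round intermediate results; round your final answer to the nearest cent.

PV of 3-year annuity: €10.59 × [1 − (1+0.112)^−3] / 0.112 = 25.78918
Perpetuity value at year 3: €2.75 / 0.112 = 24.55357
PV of perpetuity: 24.55357 / (1+0.112)^3 = 17.85666
Total PV = 25.78918 + 17.85666 = 43.64585

€43.65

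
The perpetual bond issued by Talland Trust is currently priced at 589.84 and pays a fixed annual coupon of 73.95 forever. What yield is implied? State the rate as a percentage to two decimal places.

12.54%

P = C/r ⇒ r = C/P = 73.95/589.84 = 0.125373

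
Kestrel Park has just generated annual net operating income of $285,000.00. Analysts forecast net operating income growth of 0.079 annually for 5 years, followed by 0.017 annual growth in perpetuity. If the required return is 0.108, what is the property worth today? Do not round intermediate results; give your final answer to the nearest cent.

$4106479.69

D_1 = 307515.00000
D_2 = 331808.68500
D_3 = 358021.57111
D_4 = 386305.27523
D_5 = 416823.39198
Terminal value at year 5: TV = D_5×(1+g_2)/(r−g_2) = 423909.38964/0.091 = 4658344.94110
P_0 = D_1/(1+r)^1 + D_2/(1+r)^2 + D_3/(1+r)^3 + D_4/(1+r)^4 + D_5/(1+r)^5 + TV/(1+r)^5
    = 277540.61372 + 270276.46408 + 263202.44110 + 256313.56855 + 249605.00042 + 2789541.59809 = 4106479.68596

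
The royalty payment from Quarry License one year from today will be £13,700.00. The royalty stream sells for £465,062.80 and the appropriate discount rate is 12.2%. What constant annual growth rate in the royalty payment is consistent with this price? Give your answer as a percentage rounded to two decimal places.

P = D₁/(r−g) ⇒ g = r − D₁/P = 0.122 − £13,700.00/£465,062.80 = 0.092542

9.25%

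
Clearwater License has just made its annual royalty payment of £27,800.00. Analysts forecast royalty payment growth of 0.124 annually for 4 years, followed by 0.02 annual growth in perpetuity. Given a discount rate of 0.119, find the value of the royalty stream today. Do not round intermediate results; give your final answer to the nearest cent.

£404025.69

D_1 = 31247.20000
D_2 = 35121.85280
D_3 = 39476.96255
D_4 = 44372.10590
Terminal value at year 4: TV = D_4×(1+g_2)/(r−g_2) = 45259.54802/0.099 = 457167.15173
P_0 = D_1/(1+r)^1 + D_2/(1+r)^2 + D_3/(1+r)^3 + D_4/(1+r)^4 + TV/(1+r)^4
    = 27924.21805 + 28048.99114 + 28174.32176 + 28300.21238 + 291577.94575 = 404025.68908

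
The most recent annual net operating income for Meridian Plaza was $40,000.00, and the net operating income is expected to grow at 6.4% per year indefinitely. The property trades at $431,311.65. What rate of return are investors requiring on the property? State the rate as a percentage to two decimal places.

16.27%

D₁ = $40,000.00 × 1.064 = $42,560.0000
P = D₁/(r − g) ⇒ r = D₁/P + g = $42,560.0000/$431,311.65 + 0.064 = 0.098676 + 0.064 = 0.162676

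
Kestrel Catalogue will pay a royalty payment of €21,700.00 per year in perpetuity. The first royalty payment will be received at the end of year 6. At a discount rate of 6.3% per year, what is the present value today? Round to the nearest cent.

Value at end of year 5: C / r = €21,700.00 / 0.063 = €344,444.4444
Discount to today: PV = €344,444.4444 / (1 + 0.063)^5 = €344,444.4444 / 1.357270 = €253,777.35

€253777.35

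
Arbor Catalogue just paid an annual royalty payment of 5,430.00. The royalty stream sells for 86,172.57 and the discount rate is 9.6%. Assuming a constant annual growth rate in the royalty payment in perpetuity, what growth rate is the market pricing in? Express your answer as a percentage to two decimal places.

P = D₀(1+g)/(r−g) ⇒ P(r−g) = D₀(1+g) ⇒ g(P+D₀) = P·r − D₀
g = (P·r − D₀)/(P + D₀) = (86,172.57×0.096 − 5,430.00) / (86,172.57 + 5,430.00) = 0.031032

3.10%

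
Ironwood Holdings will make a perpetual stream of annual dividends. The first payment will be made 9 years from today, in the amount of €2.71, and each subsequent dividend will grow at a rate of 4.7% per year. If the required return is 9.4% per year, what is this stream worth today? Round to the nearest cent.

€28.10

Value at end of year 8: C₁ / (r − g) = €2.71 / (0.094 − 0.047) = €57.6596
Discount to today: PV = €57.6596 / (1 + 0.094)^8 = €57.6596 / 2.051817 = €28.10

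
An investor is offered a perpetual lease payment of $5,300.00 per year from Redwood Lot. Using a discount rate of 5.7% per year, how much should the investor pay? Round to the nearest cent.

Level perpetuity: PV = C / r = $5,300.00 / 0.057 = $92,982.46

$92982.46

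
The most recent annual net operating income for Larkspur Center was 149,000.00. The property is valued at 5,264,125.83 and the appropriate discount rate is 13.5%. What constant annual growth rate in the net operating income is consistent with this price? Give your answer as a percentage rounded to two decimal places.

10.38%

P = D₀(1+g)/(r−g) ⇒ P(r−g) = D₀(1+g) ⇒ g(P+D₀) = P·r − D₀
g = (P·r − D₀)/(P + D₀) = (5,264,125.83×0.135 − 149,000.00) / (5,264,125.83 + 149,000.00) = 0.103758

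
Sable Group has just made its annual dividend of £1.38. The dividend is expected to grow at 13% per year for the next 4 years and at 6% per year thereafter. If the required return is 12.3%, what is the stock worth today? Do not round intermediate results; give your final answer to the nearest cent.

D_1 = 1.55940
D_2 = 1.76212
D_3 = 1.99120
D_4 = 2.25005
Terminal value at year 4: TV = D_4×(1+g_2)/(r−g_2) = 2.38506/0.063 = 37.85804
P_0 = D_1/(1+r)^1 + D_2/(1+r)^2 + D_3/(1+r)^3 + D_4/(1+r)^4 + TV/(1+r)^4
    = 1.38860 + 1.39726 + 1.40597 + 1.41473 + 23.80341 = 29.40997

£29.41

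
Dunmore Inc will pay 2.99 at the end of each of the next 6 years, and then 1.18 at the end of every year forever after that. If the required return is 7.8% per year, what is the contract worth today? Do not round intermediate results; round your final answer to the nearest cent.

23.55

PV of 6-year annuity: 2.99 × [1 − (1+0.078)^−6] / 0.078 = 13.90668
Perpetuity value at year 6: 1.18 / 0.078 = 15.12821
PV of perpetuity: 15.12821 / (1+0.078)^6 = 9.63995
Total PV = 13.90668 + 9.63995 = 23.54663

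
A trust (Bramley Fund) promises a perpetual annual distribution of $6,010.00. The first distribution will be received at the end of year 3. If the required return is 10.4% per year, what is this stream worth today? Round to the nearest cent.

$47413.61

Value at end of year 2: C / r = $6,010.00 / 0.104 = $57,788.4615
Discount to today: PV = $57,788.4615 / (1 + 0.104)^2 = $57,788.4615 / 1.218816 = $47,413.61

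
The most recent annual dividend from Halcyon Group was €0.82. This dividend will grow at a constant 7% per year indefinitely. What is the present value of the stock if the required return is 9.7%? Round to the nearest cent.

€32.50

D₁ = D₀ × (1 + g) = €0.82 × 1.07 = €0.8774
Growing perpetuity: P = D₁ / (r − g) = €0.8774 / (0.097 − 0.07) = €32.50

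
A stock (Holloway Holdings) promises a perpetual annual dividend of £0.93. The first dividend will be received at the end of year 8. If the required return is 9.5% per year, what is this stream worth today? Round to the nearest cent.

Value at end of year 7: C / r = £0.93 / 0.095 = £9.7895
Discount to today: PV = £9.7895 / (1 + 0.095)^7 = £9.7895 / 1.887552 = £5.19

£5.19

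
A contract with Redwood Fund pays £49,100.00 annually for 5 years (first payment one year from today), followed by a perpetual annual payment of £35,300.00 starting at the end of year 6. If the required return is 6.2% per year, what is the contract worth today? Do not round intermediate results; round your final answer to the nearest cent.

£627170.54

PV of 5-year annuity: £49,100.00 × [1 − (1+0.062)^−5] / 0.062 = 205706.59149
Perpetuity value at year 5: £35,300.00 / 0.062 = 569354.83871
PV of perpetuity: 569354.83871 / (1+0.062)^5 = 421463.94910
Total PV = 205706.59149 + 421463.94910 = 627170.54060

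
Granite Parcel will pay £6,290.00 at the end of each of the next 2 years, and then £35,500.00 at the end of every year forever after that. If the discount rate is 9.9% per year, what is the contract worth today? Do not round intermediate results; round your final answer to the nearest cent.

£307822.70

PV of 2-year annuity: £6,290.00 × [1 − (1+0.099)^−2] / 0.099 = 10931.19645
Perpetuity value at year 2: £35,500.00 / 0.099 = 358585.85859
PV of perpetuity: 358585.85859 / (1+0.099)^2 = 296891.50662
Total PV = 10931.19645 + 296891.50662 = 307822.70307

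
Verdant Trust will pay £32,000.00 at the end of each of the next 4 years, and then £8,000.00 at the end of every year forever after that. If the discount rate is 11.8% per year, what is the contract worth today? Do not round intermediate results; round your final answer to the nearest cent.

PV of 4-year annuity: £32,000.00 × [1 − (1+0.118)^−4] / 0.118 = 97606.01191
Perpetuity value at year 4: £8,000.00 / 0.118 = 67796.61017
PV of perpetuity: 67796.61017 / (1+0.118)^4 = 43395.10719
Total PV = 97606.01191 + 43395.10719 = 141001.11910

£141001.12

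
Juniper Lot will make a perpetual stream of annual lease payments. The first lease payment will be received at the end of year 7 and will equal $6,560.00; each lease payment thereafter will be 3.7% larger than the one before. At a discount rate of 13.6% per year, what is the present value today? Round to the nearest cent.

$30831.78

Value at end of year 6: C₁ / (r − g) = $6,560.00 / (0.136 − 0.037) = $66,262.6263
Discount to today: PV = $66,262.6263 / (1 + 0.136)^6 = $66,262.6263 / 2.149166 = $30,831.78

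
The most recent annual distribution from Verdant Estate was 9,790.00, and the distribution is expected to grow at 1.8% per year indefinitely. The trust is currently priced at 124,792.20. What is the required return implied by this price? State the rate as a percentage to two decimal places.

9.79%

D₁ = 9,790.00 × 1.018 = 9,966.2200
P = D₁/(r − g) ⇒ r = D₁/P + g = 9,966.2200/124,792.20 + 0.018 = 0.079863 + 0.018 = 0.097863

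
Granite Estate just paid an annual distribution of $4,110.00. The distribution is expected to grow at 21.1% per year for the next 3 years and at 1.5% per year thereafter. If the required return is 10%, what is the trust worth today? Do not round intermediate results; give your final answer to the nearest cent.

D_1 = 4977.21000
D_2 = 6027.40131
D_3 = 7299.18299
Terminal value at year 3: TV = D_3×(1+g_2)/(r−g_2) = 7408.67073/0.085 = 87160.83213
P_0 = D_1/(1+r)^1 + D_2/(1+r)^2 + D_3/(1+r)^3 + TV/(1+r)^3
    = 4524.73636 + 4981.32340 + 5483.98421 + 65485.22324 = 80475.26721

$80475.27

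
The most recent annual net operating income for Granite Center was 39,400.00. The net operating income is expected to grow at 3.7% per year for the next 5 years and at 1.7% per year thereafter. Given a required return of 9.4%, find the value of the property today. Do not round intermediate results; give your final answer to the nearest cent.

D_1 = 40857.80000
D_2 = 42369.53860
D_3 = 43937.21153
D_4 = 45562.88835
D_5 = 47248.71522
Terminal value at year 5: TV = D_5×(1+g_2)/(r−g_2) = 48051.94338/0.077 = 624051.21276
P_0 = D_1/(1+r)^1 + D_2/(1+r)^2 + D_3/(1+r)^3 + D_4/(1+r)^4 + D_5/(1+r)^5 + TV/(1+r)^5
    = 37347.16636 + 35401.29024 + 33556.79888 + 31808.40991 + 30151.11615 + 398229.67700 = 566494.45854

566494.46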